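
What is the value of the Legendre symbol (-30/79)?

First reduce: -30 ≡ 49 (mod 79).
Reciprocity: 49 ≡ 1 and 79 ≡ 3 (mod 4), so (49/79) = +(79/49).
Reduce top mod 49: now compute (30/49).
Pull out 2: since 49 ≡ 1 (mod 8), (2/49) = +1.
Reciprocity: 15 ≡ 3 and 49 ≡ 1 (mod 4), so (15/49) = +(49/15).
Reduce top mod 15: now compute (4/15).
Pull out 2^2: since 15 ≡ 7 (mod 8), (2/15) = +1, so (2/15)^2 = +1.
Reached (1/15) = 1. Collecting the sign flips along the way, the symbol is +1.

1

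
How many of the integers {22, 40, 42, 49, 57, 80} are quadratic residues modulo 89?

(22/89) = +1 → QR.
(40/89) = +1 → QR.
(42/89) = +1 → QR.
(49/89) = +1 → QR.
(57/89) = +1 → QR.
(80/89) = +1 → QR.
Total quadratic residues among the 6: 6.

6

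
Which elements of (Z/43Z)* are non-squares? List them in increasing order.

Square k = 1,…,21 (k and 43−k give the same square):
1²=1, 2²=4, 3²=9, 4²=16, 5²=25, 6²=36, 7²≡6, 8²≡21, 9²≡38, 10²≡14, 11²≡35, 12²≡15, 13²≡40, 14²≡24, 15²≡10, 16²≡41, 17²≡31, 18²≡23, 19²≡17, 20²≡13, 21²≡11 (mod 43).
The residues are {1, 4, 6, 9, 10, 11, 13, 14, 15, 16, 17, 21, 23, 24, 25, 31, 35, 36, 38, 40, 41}; the non-residues are the remaining 21 nonzero classes.

2 3 5 7 8 12 18 19 20 22 26 27 28 29 30 32 33 34 37 39 42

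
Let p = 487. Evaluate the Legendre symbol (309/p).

-1

Reciprocity: 309 ≡ 1 and 487 ≡ 3 (mod 4), so (309/487) = +(487/309).
Reduce top mod 309: now compute (178/309).
Pull out 2: since 309 ≡ 5 (mod 8), (2/309) = -1.
Reciprocity: 89 ≡ 1 and 309 ≡ 1 (mod 4), so (89/309) = +(309/89).
Reduce top mod 89: now compute (42/89).
Pull out 2: since 89 ≡ 1 (mod 8), (2/89) = +1.
Reciprocity: 21 ≡ 1 and 89 ≡ 1 (mod 4), so (21/89) = +(89/21).
Reduce top mod 21: now compute (5/21).
Reciprocity: 5 ≡ 1 and 21 ≡ 1 (mod 4), so (5/21) = +(21/5).
Reduce top mod 5: now compute (1/5).
Reached (1/5) = 1. Collecting the sign flips along the way, the symbol is -1.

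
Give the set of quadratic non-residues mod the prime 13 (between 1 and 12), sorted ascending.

Square k = 1,…,6 (k and 13−k give the same square):
1²=1, 2²=4, 3²=9, 4²≡3, 5²≡12, 6²≡10 (mod 13).
The residues are {1, 3, 4, 9, 10, 12}; the non-residues are the remaining 6 nonzero classes.

2, 5, 6, 7, 8, 11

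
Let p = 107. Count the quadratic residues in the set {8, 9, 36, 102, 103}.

3

(8/107) = -1 → non-residue.
(9/107) = +1 → QR.
(36/107) = +1 → QR.
(102/107) = +1 → QR.
(103/107) = -1 → non-residue.
Total quadratic residues among the 5: 3.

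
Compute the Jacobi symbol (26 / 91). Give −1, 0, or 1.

0

Pull out 2: since 91 ≡ 3 (mod 8), (2/91) = -1.
Reciprocity: 13 ≡ 1 and 91 ≡ 3 (mod 4), so (13/91) = +(91/13).
Reduce top mod 13: now compute (0/13).
Top reduces to 0: gcd > 1, so the symbol is 0.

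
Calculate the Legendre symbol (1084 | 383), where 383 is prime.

First reduce: 1084 ≡ 318 (mod 383).
Pull out 2: since 383 ≡ 7 (mod 8), (2/383) = +1.
Reciprocity: 159 ≡ 3 and 383 ≡ 3 (mod 4), so (159/383) = −(383/159).
Reduce top mod 159: now compute (65/159).
Reciprocity: 65 ≡ 1 and 159 ≡ 3 (mod 4), so (65/159) = +(159/65).
Reduce top mod 65: now compute (29/65).
Reciprocity: 29 ≡ 1 and 65 ≡ 1 (mod 4), so (29/65) = +(65/29).
Reduce top mod 29: now compute (7/29).
Reciprocity: 7 ≡ 3 and 29 ≡ 1 (mod 4), so (7/29) = +(29/7).
Reduce top mod 7: now compute (1/7).
Reached (1/7) = 1. Collecting the sign flips along the way, the symbol is -1.

-1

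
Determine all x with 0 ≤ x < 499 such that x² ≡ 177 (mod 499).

26, 473

Since 499 ≡ 3 (mod 4), a square root of 177 is 177^((499+1)/4) = 177^125 mod 499.
Repeated squaring: 177^2≡391, 177^4≡187, 177^8≡39, 177^16≡24, 177^32≡77, 177^64≡440 (mod 499).
177^125 = 177^(64+32+16+8+4+1) ≡ 26 (mod 499).
Check: 26² = 676 ≡ 177 (mod 499). The two roots are 26 and 473.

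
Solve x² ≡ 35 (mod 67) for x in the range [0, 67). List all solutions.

Since 67 ≡ 3 (mod 4), a square root of 35 is 35^((67+1)/4) = 35^17 mod 67.
Repeated squaring: 35^2≡19, 35^4≡26, 35^8≡6, 35^16≡36 (mod 67).
35^17 = 35^(16+1) ≡ 54 (mod 67).
Check: 54² = 2916 ≡ 35 (mod 67). The two roots are 13 and 54.

13, 54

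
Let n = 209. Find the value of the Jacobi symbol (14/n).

Pull out 2: since 209 ≡ 1 (mod 8), (2/209) = +1.
Reciprocity: 7 ≡ 3 and 209 ≡ 1 (mod 4), so (7/209) = +(209/7).
Reduce top mod 7: now compute (6/7).
Pull out 2: since 7 ≡ 7 (mod 8), (2/7) = +1.
Reciprocity: 3 ≡ 3 and 7 ≡ 3 (mod 4), so (3/7) = −(7/3).
Reduce top mod 3: now compute (1/3).
Reached (1/3) = 1. Collecting the sign flips along the way, the symbol is -1.

-1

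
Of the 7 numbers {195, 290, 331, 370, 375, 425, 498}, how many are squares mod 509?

(195/509) = +1 → QR.
(290/509) = -1 → non-residue.
(331/509) = -1 → non-residue.
(370/509) = -1 → non-residue.
(375/509) = -1 → non-residue.
(425/509) = +1 → QR.
(498/509) = +1 → QR.
Total quadratic residues among the 7: 3.

3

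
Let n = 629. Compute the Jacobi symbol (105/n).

Reciprocity: 105 ≡ 1 and 629 ≡ 1 (mod 4), so (105/629) = +(629/105).
Reduce top mod 105: now compute (104/105).
Pull out 2^3: since 105 ≡ 1 (mod 8), (2/105) = +1, so (2/105)^3 = +1.
Reciprocity: 13 ≡ 1 and 105 ≡ 1 (mod 4), so (13/105) = +(105/13).
Reduce top mod 13: now compute (1/13).
Reached (1/13) = 1. Collecting the sign flips along the way, the symbol is +1.

1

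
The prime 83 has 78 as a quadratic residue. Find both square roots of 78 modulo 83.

24, 59

Since 83 ≡ 3 (mod 4), a square root of 78 is 78^((83+1)/4) = 78^21 mod 83.
Repeated squaring: 78^2≡25, 78^4≡44, 78^8≡27, 78^16≡65 (mod 83).
78^21 = 78^(16+4+1) ≡ 59 (mod 83).
Check: 59² = 3481 ≡ 78 (mod 83). The two roots are 24 and 59.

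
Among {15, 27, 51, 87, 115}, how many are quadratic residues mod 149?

0

(15/149) = -1 → non-residue.
(27/149) = -1 → non-residue.
(51/149) = -1 → non-residue.
(87/149) = -1 → non-residue.
(115/149) = -1 → non-residue.
Total quadratic residues among the 5: 0.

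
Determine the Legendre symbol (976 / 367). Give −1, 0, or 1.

1

Euler's criterion: (976/367) ≡ 242^183 (mod 367).
242^2 ≡ 211 (mod 367)
242^4 ≡ 114 (mod 367)
242^8 ≡ 151 (mod 367)
242^16 ≡ 47 (mod 367)
242^32 ≡ 7 (mod 367)
242^64 ≡ 49 (mod 367)
242^128 ≡ 199 (mod 367)
242^183 = 242^(128+32+16+4+2+1) ≡ 1 (mod 367).
Result is 1, so (976/367) = 1.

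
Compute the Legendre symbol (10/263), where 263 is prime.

-1

Pull out 2: since 263 ≡ 7 (mod 8), (2/263) = +1.
Reciprocity: 5 ≡ 1 and 263 ≡ 3 (mod 4), so (5/263) = +(263/5).
Reduce top mod 5: now compute (3/5).
Reciprocity: 3 ≡ 3 and 5 ≡ 1 (mod 4), so (3/5) = +(5/3).
Reduce top mod 3: now compute (2/3).
Pull out 2: since 3 ≡ 3 (mod 8), (2/3) = -1.
Reached (1/3) = 1. Collecting the sign flips along the way, the symbol is -1.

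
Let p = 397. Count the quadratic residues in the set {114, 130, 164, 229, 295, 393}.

3

(114/397) = -1 → non-residue.
(130/397) = -1 → non-residue.
(164/397) = -1 → non-residue.
(229/397) = +1 → QR.
(295/397) = +1 → QR.
(393/397) = +1 → QR.
Total quadratic residues among the 6: 3.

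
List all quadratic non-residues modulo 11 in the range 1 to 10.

Square k = 1,…,5 (k and 11−k give the same square):
1²=1, 2²=4, 3²=9, 4²≡5, 5²≡3 (mod 11).
The residues are {1, 3, 4, 5, 9}; the non-residues are the remaining 5 nonzero classes.

2,6,7,8,10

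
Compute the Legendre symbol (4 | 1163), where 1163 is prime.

Euler's criterion: (4/1163) ≡ 4^581 (mod 1163).
4^2 ≡ 16 (mod 1163)
4^4 ≡ 256 (mod 1163)
4^8 ≡ 408 (mod 1163)
4^16 ≡ 155 (mod 1163)
4^32 ≡ 765 (mod 1163)
4^64 ≡ 236 (mod 1163)
4^128 ≡ 1035 (mod 1163)
4^256 ≡ 102 (mod 1163)
4^512 ≡ 1100 (mod 1163)
4^581 = 4^(512+64+4+1) ≡ 1 (mod 1163).
Result is 1, so (4/1163) = 1.

1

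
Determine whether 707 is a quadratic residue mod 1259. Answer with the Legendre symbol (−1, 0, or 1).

1

Reciprocity: 707 ≡ 3 and 1259 ≡ 3 (mod 4), so (707/1259) = −(1259/707).
Reduce top mod 707: now compute (552/707).
Pull out 2^3: since 707 ≡ 3 (mod 8), (2/707) = -1, so (2/707)^3 = -1.
Reciprocity: 69 ≡ 1 and 707 ≡ 3 (mod 4), so (69/707) = +(707/69).
Reduce top mod 69: now compute (17/69).
Reciprocity: 17 ≡ 1 and 69 ≡ 1 (mod 4), so (17/69) = +(69/17).
Reduce top mod 17: now compute (1/17).
Reached (1/17) = 1. Collecting the sign flips along the way, the symbol is +1.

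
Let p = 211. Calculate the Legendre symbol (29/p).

-1

Reciprocity: 29 ≡ 1 and 211 ≡ 3 (mod 4), so (29/211) = +(211/29).
Reduce top mod 29: now compute (8/29).
Pull out 2^3: since 29 ≡ 5 (mod 8), (2/29) = -1, so (2/29)^3 = -1.
Reached (1/29) = 1. Collecting the sign flips along the way, the symbol is -1.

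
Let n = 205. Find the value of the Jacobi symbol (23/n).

-1

Reciprocity: 23 ≡ 3 and 205 ≡ 1 (mod 4), so (23/205) = +(205/23).
Reduce top mod 23: now compute (21/23).
Reciprocity: 21 ≡ 1 and 23 ≡ 3 (mod 4), so (21/23) = +(23/21).
Reduce top mod 21: now compute (2/21).
Pull out 2: since 21 ≡ 5 (mod 8), (2/21) = -1.
Reached (1/21) = 1. Collecting the sign flips along the way, the symbol is -1.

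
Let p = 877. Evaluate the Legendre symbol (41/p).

Reciprocity: 41 ≡ 1 and 877 ≡ 1 (mod 4), so (41/877) = +(877/41).
Reduce top mod 41: now compute (16/41).
Pull out 2^4: since 41 ≡ 1 (mod 8), (2/41) = +1, so (2/41)^4 = +1.
Reached (1/41) = 1. Collecting the sign flips along the way, the symbol is +1.

1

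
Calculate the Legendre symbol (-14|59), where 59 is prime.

1

Euler's criterion: (-14/59) ≡ 45^29 (mod 59).
45^2 ≡ 19 (mod 59)
45^4 ≡ 7 (mod 59)
45^8 ≡ 49 (mod 59)
45^16 ≡ 41 (mod 59)
45^29 = 45^(16+8+4+1) ≡ 1 (mod 59).
Result is 1, so (-14/59) = 1.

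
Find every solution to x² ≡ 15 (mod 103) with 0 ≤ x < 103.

18, 85

Since 103 ≡ 3 (mod 4), a square root of 15 is 15^((103+1)/4) = 15^26 mod 103.
Repeated squaring: 15^2≡19, 15^4≡52, 15^8≡26, 15^16≡58 (mod 103).
15^26 = 15^(16+8+2) ≡ 18 (mod 103).
Check: 18² = 324 ≡ 15 (mod 103). The two roots are 18 and 85.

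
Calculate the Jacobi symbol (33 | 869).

0

Reciprocity: 33 ≡ 1 and 869 ≡ 1 (mod 4), so (33/869) = +(869/33).
Reduce top mod 33: now compute (11/33).
Reciprocity: 11 ≡ 3 and 33 ≡ 1 (mod 4), so (11/33) = +(33/11).
Reduce top mod 11: now compute (0/11).
Top reduces to 0: gcd > 1, so the symbol is 0.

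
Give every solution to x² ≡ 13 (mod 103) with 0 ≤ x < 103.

Since 103 ≡ 3 (mod 4), a square root of 13 is 13^((103+1)/4) = 13^26 mod 103.
Repeated squaring: 13^2≡66, 13^4≡30, 13^8≡76, 13^16≡8 (mod 103).
13^26 = 13^(16+8+2) ≡ 61 (mod 103).
Check: 61² = 3721 ≡ 13 (mod 103). The two roots are 42 and 61.

42, 61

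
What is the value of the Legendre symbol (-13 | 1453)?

1

First reduce: -13 ≡ 1440 (mod 1453).
Pull out 2^5: since 1453 ≡ 5 (mod 8), (2/1453) = -1, so (2/1453)^5 = -1.
Reciprocity: 45 ≡ 1 and 1453 ≡ 1 (mod 4), so (45/1453) = +(1453/45).
Reduce top mod 45: now compute (13/45).
Reciprocity: 13 ≡ 1 and 45 ≡ 1 (mod 4), so (13/45) = +(45/13).
Reduce top mod 13: now compute (6/13).
Pull out 2: since 13 ≡ 5 (mod 8), (2/13) = -1.
Reciprocity: 3 ≡ 3 and 13 ≡ 1 (mod 4), so (3/13) = +(13/3).
Reduce top mod 3: now compute (1/3).
Reached (1/3) = 1. Collecting the sign flips along the way, the symbol is +1.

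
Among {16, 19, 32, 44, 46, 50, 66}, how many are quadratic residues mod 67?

2

(16/67) = +1 → QR.
(19/67) = +1 → QR.
(32/67) = -1 → non-residue.
(44/67) = -1 → non-residue.
(46/67) = -1 → non-residue.
(50/67) = -1 → non-residue.
(66/67) = -1 → non-residue.
Total quadratic residues among the 7: 2.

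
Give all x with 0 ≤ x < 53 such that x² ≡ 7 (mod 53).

53 ≡ 1 (mod 4), so we find a root by search.
Trying successive values, 22² = 484 ≡ 7 (mod 53). The other root is 53 − 22 = 31.

22, 31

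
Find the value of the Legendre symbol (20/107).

-1

Pull out 2^2: since 107 ≡ 3 (mod 8), (2/107) = -1, so (2/107)^2 = +1.
Reciprocity: 5 ≡ 1 and 107 ≡ 3 (mod 4), so (5/107) = +(107/5).
Reduce top mod 5: now compute (2/5).
Pull out 2: since 5 ≡ 5 (mod 8), (2/5) = -1.
Reached (1/5) = 1. Collecting the sign flips along the way, the symbol is -1.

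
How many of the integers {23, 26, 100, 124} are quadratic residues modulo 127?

3

(23/127) = -1 → non-residue.
(26/127) = +1 → QR.
(100/127) = +1 → QR.
(124/127) = +1 → QR.
Total quadratic residues among the 4: 3.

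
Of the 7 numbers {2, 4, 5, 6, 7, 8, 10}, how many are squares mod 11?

(2/11) = -1 → non-residue.
(4/11) = +1 → QR.
(5/11) = +1 → QR.
(6/11) = -1 → non-residue.
(7/11) = -1 → non-residue.
(8/11) = -1 → non-residue.
(10/11) = -1 → non-residue.
Total quadratic residues among the 7: 2.

2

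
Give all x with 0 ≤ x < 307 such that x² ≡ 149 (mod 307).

Since 307 ≡ 3 (mod 4), a square root of 149 is 149^((307+1)/4) = 149^77 mod 307.
Repeated squaring: 149^2≡97, 149^4≡199, 149^8≡305, 149^16≡4, 149^32≡16, 149^64≡256 (mod 307).
149^77 = 149^(64+8+4+1) ≡ 145 (mod 307).
Check: 145² = 21025 ≡ 149 (mod 307). The two roots are 145 and 162.

145, 162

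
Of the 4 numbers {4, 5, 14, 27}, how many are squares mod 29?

2

(4/29) = +1 → QR.
(5/29) = +1 → QR.
(14/29) = -1 → non-residue.
(27/29) = -1 → non-residue.
Total quadratic residues among the 4: 2.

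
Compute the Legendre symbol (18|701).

Euler's criterion: (18/701) ≡ 18^350 (mod 701).
18^2 ≡ 324 (mod 701)
18^4 ≡ 527 (mod 701)
18^8 ≡ 133 (mod 701)
18^16 ≡ 164 (mod 701)
18^32 ≡ 258 (mod 701)
18^64 ≡ 670 (mod 701)
18^128 ≡ 260 (mod 701)
18^256 ≡ 304 (mod 701)
18^350 = 18^(256+64+16+8+4+2) ≡ 700 (mod 701).
Result is 700 ≡ −1, so (18/701) = −1.

-1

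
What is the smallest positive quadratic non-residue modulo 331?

(2/331) = −1, so 2 is the smallest positive non-residue mod 331.

2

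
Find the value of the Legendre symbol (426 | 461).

Euler's criterion: (426/461) ≡ 426^230 (mod 461).
426^2 ≡ 303 (mod 461)
426^4 ≡ 70 (mod 461)
426^8 ≡ 290 (mod 461)
426^16 ≡ 198 (mod 461)
426^32 ≡ 19 (mod 461)
426^64 ≡ 361 (mod 461)
426^128 ≡ 319 (mod 461)
426^230 = 426^(128+64+32+4+2) ≡ 460 (mod 461).
Result is 460 ≡ −1, so (426/461) = −1.

-1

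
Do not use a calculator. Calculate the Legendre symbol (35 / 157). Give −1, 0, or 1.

Reciprocity: 35 ≡ 3 and 157 ≡ 1 (mod 4), so (35/157) = +(157/35).
Reduce top mod 35: now compute (17/35).
Reciprocity: 17 ≡ 1 and 35 ≡ 3 (mod 4), so (17/35) = +(35/17).
Reduce top mod 17: now compute (1/17).
Reached (1/17) = 1. Collecting the sign flips along the way, the symbol is +1.

1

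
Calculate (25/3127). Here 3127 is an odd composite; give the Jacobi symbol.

Reciprocity: 25 ≡ 1 and 3127 ≡ 3 (mod 4), so (25/3127) = +(3127/25).
Reduce top mod 25: now compute (2/25).
Pull out 2: since 25 ≡ 1 (mod 8), (2/25) = +1.
Reached (1/25) = 1. Collecting the sign flips along the way, the symbol is +1.

1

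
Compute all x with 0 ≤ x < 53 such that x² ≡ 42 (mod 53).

25, 28

53 ≡ 1 (mod 4), so we find a root by search.
Trying successive values, 25² = 625 ≡ 42 (mod 53). The other root is 53 − 25 = 28.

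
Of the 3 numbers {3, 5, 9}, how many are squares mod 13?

(3/13) = +1 → QR.
(5/13) = -1 → non-residue.
(9/13) = +1 → QR.
Total quadratic residues among the 3: 2.

2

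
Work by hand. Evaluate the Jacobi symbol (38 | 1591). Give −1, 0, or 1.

Pull out 2: since 1591 ≡ 7 (mod 8), (2/1591) = +1.
Reciprocity: 19 ≡ 3 and 1591 ≡ 3 (mod 4), so (19/1591) = −(1591/19).
Reduce top mod 19: now compute (14/19).
Pull out 2: since 19 ≡ 3 (mod 8), (2/19) = -1.
Reciprocity: 7 ≡ 3 and 19 ≡ 3 (mod 4), so (7/19) = −(19/7).
Reduce top mod 7: now compute (5/7).
Reciprocity: 5 ≡ 1 and 7 ≡ 3 (mod 4), so (5/7) = +(7/5).
Reduce top mod 5: now compute (2/5).
Pull out 2: since 5 ≡ 5 (mod 8), (2/5) = -1.
Reached (1/5) = 1. Collecting the sign flips along the way, the symbol is +1.

1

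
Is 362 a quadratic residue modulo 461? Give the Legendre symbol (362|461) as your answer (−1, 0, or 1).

-1

Pull out 2: since 461 ≡ 5 (mod 8), (2/461) = -1.
Reciprocity: 181 ≡ 1 and 461 ≡ 1 (mod 4), so (181/461) = +(461/181).
Reduce top mod 181: now compute (99/181).
Reciprocity: 99 ≡ 3 and 181 ≡ 1 (mod 4), so (99/181) = +(181/99).
Reduce top mod 99: now compute (82/99).
Pull out 2: since 99 ≡ 3 (mod 8), (2/99) = -1.
Reciprocity: 41 ≡ 1 and 99 ≡ 3 (mod 4), so (41/99) = +(99/41).
Reduce top mod 41: now compute (17/41).
Reciprocity: 17 ≡ 1 and 41 ≡ 1 (mod 4), so (17/41) = +(41/17).
Reduce top mod 17: now compute (7/17).
Reciprocity: 7 ≡ 3 and 17 ≡ 1 (mod 4), so (7/17) = +(17/7).
Reduce top mod 7: now compute (3/7).
Reciprocity: 3 ≡ 3 and 7 ≡ 3 (mod 4), so (3/7) = −(7/3).
Reduce top mod 3: now compute (1/3).
Reached (1/3) = 1. Collecting the sign flips along the way, the symbol is -1.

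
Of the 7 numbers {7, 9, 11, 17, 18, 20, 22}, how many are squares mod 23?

(7/23) = -1 → non-residue.
(9/23) = +1 → QR.
(11/23) = -1 → non-residue.
(17/23) = -1 → non-residue.
(18/23) = +1 → QR.
(20/23) = -1 → non-residue.
(22/23) = -1 → non-residue.
Total quadratic residues among the 7: 2.

2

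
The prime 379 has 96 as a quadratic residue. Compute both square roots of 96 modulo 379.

170, 209

Since 379 ≡ 3 (mod 4), a square root of 96 is 96^((379+1)/4) = 96^95 mod 379.
Repeated squaring: 96^2≡120, 96^4≡377, 96^8≡4, 96^16≡16, 96^32≡256, 96^64≡348 (mod 379).
96^95 = 96^(64+16+8+4+2+1) ≡ 170 (mod 379).
Check: 170² = 28900 ≡ 96 (mod 379). The two roots are 170 and 209.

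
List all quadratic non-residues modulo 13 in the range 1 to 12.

Square k = 1,…,6 (k and 13−k give the same square):
1²=1, 2²=4, 3²=9, 4²≡3, 5²≡12, 6²≡10 (mod 13).
The residues are {1, 3, 4, 9, 10, 12}; the non-residues are the remaining 6 nonzero classes.

2, 5, 6, 7, 8, 11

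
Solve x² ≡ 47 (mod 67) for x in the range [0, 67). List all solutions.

28, 39

Since 67 ≡ 3 (mod 4), a square root of 47 is 47^((67+1)/4) = 47^17 mod 67.
Repeated squaring: 47^2≡65, 47^4≡4, 47^8≡16, 47^16≡55 (mod 67).
47^17 = 47^(16+1) ≡ 39 (mod 67).
Check: 39² = 1521 ≡ 47 (mod 67). The two roots are 28 and 39.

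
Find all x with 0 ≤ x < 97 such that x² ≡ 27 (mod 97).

97 ≡ 1 (mod 4), so we find a root by search.
Trying successive values, 30² = 900 ≡ 27 (mod 97). The other root is 97 − 30 = 67.

30, 67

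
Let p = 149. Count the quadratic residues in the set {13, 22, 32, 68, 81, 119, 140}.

5

(13/149) = -1 → non-residue.
(22/149) = +1 → QR.
(32/149) = -1 → non-residue.
(68/149) = +1 → QR.
(81/149) = +1 → QR.
(119/149) = +1 → QR.
(140/149) = +1 → QR.
Total quadratic residues among the 7: 5.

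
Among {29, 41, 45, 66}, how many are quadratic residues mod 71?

(29/71) = +1 → QR.
(41/71) = -1 → non-residue.
(45/71) = +1 → QR.
(66/71) = -1 → non-residue.
Total quadratic residues among the 4: 2.

2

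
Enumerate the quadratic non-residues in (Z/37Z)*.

2, 5, 6, 8, 13, 14, 15, 17, 18, 19, 20, 22, 23, 24, 29, 31, 32, 35

Square k = 1,…,18 (k and 37−k give the same square):
1²=1, 2²=4, 3²=9, 4²=16, 5²=25, 6²=36, 7²≡12, 8²≡27, 9²≡7, 10²≡26, 11²≡10, 12²≡33, 13²≡21, 14²≡11, 15²≡3, 16²≡34, 17²≡30, 18²≡28 (mod 37).
The residues are {1, 3, 4, 7, 9, 10, 11, 12, 16, 21, 25, 26, 27, 28, 30, 33, 34, 36}; the non-residues are the remaining 18 nonzero classes.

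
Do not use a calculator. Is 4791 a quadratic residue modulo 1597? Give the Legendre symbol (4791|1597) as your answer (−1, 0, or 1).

0

First reduce: 4791 ≡ 0 (mod 1597).
Top reduces to 0: gcd > 1, so the symbol is 0.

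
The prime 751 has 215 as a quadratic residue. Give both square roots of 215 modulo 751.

Since 751 ≡ 3 (mod 4), a square root of 215 is 215^((751+1)/4) = 215^188 mod 751.
Repeated squaring: 215^2≡414, 215^4≡168, 215^8≡437, 215^16≡215, 215^32≡414, 215^64≡168, 215^128≡437 (mod 751).
215^188 = 215^(128+32+16+8+4) ≡ 437 (mod 751).
Check: 437² = 190969 ≡ 215 (mod 751). The two roots are 314 and 437.

314, 437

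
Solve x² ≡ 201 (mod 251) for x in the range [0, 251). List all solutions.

Since 251 ≡ 3 (mod 4), a square root of 201 is 201^((251+1)/4) = 201^63 mod 251.
Repeated squaring: 201^2≡241, 201^4≡100, 201^8≡211, 201^16≡94, 201^32≡51 (mod 251).
201^63 = 201^(32+16+8+4+2+1) ≡ 204 (mod 251).
Check: 204² = 41616 ≡ 201 (mod 251). The two roots are 47 and 204.

47, 204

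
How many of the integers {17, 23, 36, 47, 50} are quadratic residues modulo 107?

(17/107) = -1 → non-residue.
(23/107) = +1 → QR.
(36/107) = +1 → QR.
(47/107) = +1 → QR.
(50/107) = -1 → non-residue.
Total quadratic residues among the 5: 3.

3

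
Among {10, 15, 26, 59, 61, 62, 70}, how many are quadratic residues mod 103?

(10/103) = -1 → non-residue.
(15/103) = +1 → QR.
(26/103) = +1 → QR.
(59/103) = +1 → QR.
(61/103) = +1 → QR.
(62/103) = -1 → non-residue.
(70/103) = -1 → non-residue.
Total quadratic residues among the 7: 4.

4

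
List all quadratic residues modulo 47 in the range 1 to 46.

Square k = 1,…,23 (k and 47−k give the same square):
1²=1, 2²=4, 3²=9, 4²=16, 5²=25, 6²=36, 7²≡2, 8²≡17, 9²≡34, 10²≡6, 11²≡27, 12²≡3, 13²≡28, 14²≡8, 15²≡37, 16²≡21, 17²≡7, 18²≡42, 19²≡32, 20²≡24, 21²≡18, 22²≡14, 23²≡12 (mod 47).
So the quadratic residues mod 47 are {1, 2, 3, 4, 6, 7, 8, 9, 12, 14, 16, 17, 18, 21, 24, 25, 27, 28, 32, 34, 36, 37, 42}.

1 2 3 4 6 7 8 9 12 14 16 17 18 21 24 25 27 28 32 34 36 37 42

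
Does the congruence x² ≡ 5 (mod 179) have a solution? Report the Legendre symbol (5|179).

Reciprocity: 5 ≡ 1 and 179 ≡ 3 (mod 4), so (5/179) = +(179/5).
Reduce top mod 5: now compute (4/5).
Pull out 2^2: since 5 ≡ 5 (mod 8), (2/5) = -1, so (2/5)^2 = +1.
Reached (1/5) = 1. Collecting the sign flips along the way, the symbol is +1.

1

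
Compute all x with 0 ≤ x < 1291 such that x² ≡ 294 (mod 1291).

Since 1291 ≡ 3 (mod 4), a square root of 294 is 294^((1291+1)/4) = 294^323 mod 1291.
Repeated squaring: 294^2≡1230, 294^4≡1139, 294^8≡1157, 294^16≡1173, 294^32≡1014, 294^64≡560, 294^128≡1178, 294^256≡1150 (mod 1291).
294^323 = 294^(256+64+2+1) ≡ 433 (mod 1291).
Check: 433² = 187489 ≡ 294 (mod 1291). The two roots are 433 and 858.

433, 858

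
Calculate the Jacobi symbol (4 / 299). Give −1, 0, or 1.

Pull out 2^2: since 299 ≡ 3 (mod 8), (2/299) = -1, so (2/299)^2 = +1.
Reached (1/299) = 1. Collecting the sign flips along the way, the symbol is +1.

1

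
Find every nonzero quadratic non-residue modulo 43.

2 3 5 7 8 12 18 19 20 22 26 27 28 29 30 32 33 34 37 39 42

Square k = 1,…,21 (k and 43−k give the same square):
1²=1, 2²=4, 3²=9, 4²=16, 5²=25, 6²=36, 7²≡6, 8²≡21, 9²≡38, 10²≡14, 11²≡35, 12²≡15, 13²≡40, 14²≡24, 15²≡10, 16²≡41, 17²≡31, 18²≡23, 19²≡17, 20²≡13, 21²≡11 (mod 43).
The residues are {1, 4, 6, 9, 10, 11, 13, 14, 15, 16, 17, 21, 23, 24, 25, 31, 35, 36, 38, 40, 41}; the non-residues are the remaining 21 nonzero classes.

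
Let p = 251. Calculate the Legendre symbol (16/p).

Pull out 2^4: since 251 ≡ 3 (mod 8), (2/251) = -1, so (2/251)^4 = +1.
Reached (1/251) = 1. Collecting the sign flips along the way, the symbol is +1.

1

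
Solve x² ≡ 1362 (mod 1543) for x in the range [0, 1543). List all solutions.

Since 1543 ≡ 3 (mod 4), a square root of 1362 is 1362^((1543+1)/4) = 1362^386 mod 1543.
Repeated squaring: 1362^2≡358, 1362^4≡95, 1362^8≡1310, 1362^16≡284, 1362^32≡420, 1362^64≡498, 1362^128≡1124, 1362^256≡1202 (mod 1543).
1362^386 = 1362^(256+128+2) ≡ 232 (mod 1543).
Check: 232² = 53824 ≡ 1362 (mod 1543). The two roots are 232 and 1311.

232, 1311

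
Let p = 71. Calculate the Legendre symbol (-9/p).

-1

First reduce: -9 ≡ 62 (mod 71).
Pull out 2: since 71 ≡ 7 (mod 8), (2/71) = +1.
Reciprocity: 31 ≡ 3 and 71 ≡ 3 (mod 4), so (31/71) = −(71/31).
Reduce top mod 31: now compute (9/31).
Reciprocity: 9 ≡ 1 and 31 ≡ 3 (mod 4), so (9/31) = +(31/9).
Reduce top mod 9: now compute (4/9).
Pull out 2^2: since 9 ≡ 1 (mod 8), (2/9) = +1, so (2/9)^2 = +1.
Reached (1/9) = 1. Collecting the sign flips along the way, the symbol is -1.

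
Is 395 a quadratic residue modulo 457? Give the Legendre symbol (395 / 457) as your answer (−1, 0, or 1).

Euler's criterion: (395/457) ≡ 395^228 (mod 457).
395^2 ≡ 188 (mod 457)
395^4 ≡ 155 (mod 457)
395^8 ≡ 261 (mod 457)
395^16 ≡ 28 (mod 457)
395^32 ≡ 327 (mod 457)
395^64 ≡ 448 (mod 457)
395^128 ≡ 81 (mod 457)
395^228 = 395^(128+64+32+4) ≡ 456 (mod 457).
Result is 456 ≡ −1, so (395/457) = −1.

-1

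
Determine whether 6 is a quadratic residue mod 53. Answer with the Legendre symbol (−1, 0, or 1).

1

Euler's criterion: (6/53) ≡ 6^26 (mod 53).
6^2 ≡ 36 (mod 53)
6^4 ≡ 24 (mod 53)
6^8 ≡ 46 (mod 53)
6^16 ≡ 49 (mod 53)
6^26 = 6^(16+8+2) ≡ 1 (mod 53).
Result is 1, so (6/53) = 1.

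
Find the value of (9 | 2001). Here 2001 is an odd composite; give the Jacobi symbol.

0

Reciprocity: 9 ≡ 1 and 2001 ≡ 1 (mod 4), so (9/2001) = +(2001/9).
Reduce top mod 9: now compute (3/9).
Reciprocity: 3 ≡ 3 and 9 ≡ 1 (mod 4), so (3/9) = +(9/3).
Reduce top mod 3: now compute (0/3).
Top reduces to 0: gcd > 1, so the symbol is 0.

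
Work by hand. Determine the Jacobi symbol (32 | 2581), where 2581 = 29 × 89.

-1

Pull out 2^5: since 2581 ≡ 5 (mod 8), (2/2581) = -1, so (2/2581)^5 = -1.
Reached (1/2581) = 1. Collecting the sign flips along the way, the symbol is -1.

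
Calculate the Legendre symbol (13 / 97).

Euler's criterion: (13/97) ≡ 13^48 (mod 97).
13^2 ≡ 72 (mod 97)
13^4 ≡ 43 (mod 97)
13^8 ≡ 6 (mod 97)
13^16 ≡ 36 (mod 97)
13^32 ≡ 35 (mod 97)
13^48 = 13^(32+16) ≡ 96 (mod 97).
Result is 96 ≡ −1, so (13/97) = −1.

-1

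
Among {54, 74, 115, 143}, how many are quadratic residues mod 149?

(54/149) = +1 → QR.
(74/149) = -1 → non-residue.
(115/149) = -1 → non-residue.
(143/149) = +1 → QR.
Total quadratic residues among the 4: 2.

2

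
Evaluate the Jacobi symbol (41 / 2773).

-1

Reciprocity: 41 ≡ 1 and 2773 ≡ 1 (mod 4), so (41/2773) = +(2773/41).
Reduce top mod 41: now compute (26/41).
Pull out 2: since 41 ≡ 1 (mod 8), (2/41) = +1.
Reciprocity: 13 ≡ 1 and 41 ≡ 1 (mod 4), so (13/41) = +(41/13).
Reduce top mod 13: now compute (2/13).
Pull out 2: since 13 ≡ 5 (mod 8), (2/13) = -1.
Reached (1/13) = 1. Collecting the sign flips along the way, the symbol is -1.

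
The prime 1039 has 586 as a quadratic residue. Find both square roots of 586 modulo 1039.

Since 1039 ≡ 3 (mod 4), a square root of 586 is 586^((1039+1)/4) = 586^260 mod 1039.
Repeated squaring: 586^2≡526, 586^4≡302, 586^8≡811, 586^16≡34, 586^32≡117, 586^64≡182, 586^128≡915, 586^256≡830 (mod 1039).
586^260 = 586^(256+4) ≡ 261 (mod 1039).
Check: 261² = 68121 ≡ 586 (mod 1039). The two roots are 261 and 778.

261, 778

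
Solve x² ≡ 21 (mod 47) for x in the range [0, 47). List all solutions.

Since 47 ≡ 3 (mod 4), a square root of 21 is 21^((47+1)/4) = 21^12 mod 47.
Repeated squaring: 21^2≡18, 21^4≡42, 21^8≡25 (mod 47).
21^12 = 21^(8+4) ≡ 16 (mod 47).
Check: 16² = 256 ≡ 21 (mod 47). The two roots are 16 and 31.

16, 31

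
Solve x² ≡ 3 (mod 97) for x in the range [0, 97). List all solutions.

10, 87

97 ≡ 1 (mod 4), so we find a root by search.
Trying successive values, 10² = 100 ≡ 3 (mod 97). The other root is 97 − 10 = 87.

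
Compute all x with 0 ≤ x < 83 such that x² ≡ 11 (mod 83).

Since 83 ≡ 3 (mod 4), a square root of 11 is 11^((83+1)/4) = 11^21 mod 83.
Repeated squaring: 11^2≡38, 11^4≡33, 11^8≡10, 11^16≡17 (mod 83).
11^21 = 11^(16+4+1) ≡ 29 (mod 83).
Check: 29² = 841 ≡ 11 (mod 83). The two roots are 29 and 54.

29, 54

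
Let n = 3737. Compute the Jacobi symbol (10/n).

Pull out 2: since 3737 ≡ 1 (mod 8), (2/3737) = +1.
Reciprocity: 5 ≡ 1 and 3737 ≡ 1 (mod 4), so (5/3737) = +(3737/5).
Reduce top mod 5: now compute (2/5).
Pull out 2: since 5 ≡ 5 (mod 8), (2/5) = -1.
Reached (1/5) = 1. Collecting the sign flips along the way, the symbol is -1.

-1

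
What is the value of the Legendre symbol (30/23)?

-1

First reduce: 30 ≡ 7 (mod 23).
Reciprocity: 7 ≡ 3 and 23 ≡ 3 (mod 4), so (7/23) = −(23/7).
Reduce top mod 7: now compute (2/7).
Pull out 2: since 7 ≡ 7 (mod 8), (2/7) = +1.
Reached (1/7) = 1. Collecting the sign flips along the way, the symbol is -1.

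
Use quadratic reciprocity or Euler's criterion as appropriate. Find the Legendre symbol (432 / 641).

-1

Pull out 2^4: since 641 ≡ 1 (mod 8), (2/641) = +1, so (2/641)^4 = +1.
Reciprocity: 27 ≡ 3 and 641 ≡ 1 (mod 4), so (27/641) = +(641/27).
Reduce top mod 27: now compute (20/27).
Pull out 2^2: since 27 ≡ 3 (mod 8), (2/27) = -1, so (2/27)^2 = +1.
Reciprocity: 5 ≡ 1 and 27 ≡ 3 (mod 4), so (5/27) = +(27/5).
Reduce top mod 5: now compute (2/5).
Pull out 2: since 5 ≡ 5 (mod 8), (2/5) = -1.
Reached (1/5) = 1. Collecting the sign flips along the way, the symbol is -1.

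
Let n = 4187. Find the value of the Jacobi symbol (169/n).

Reciprocity: 169 ≡ 1 and 4187 ≡ 3 (mod 4), so (169/4187) = +(4187/169).
Reduce top mod 169: now compute (131/169).
Reciprocity: 131 ≡ 3 and 169 ≡ 1 (mod 4), so (131/169) = +(169/131).
Reduce top mod 131: now compute (38/131).
Pull out 2: since 131 ≡ 3 (mod 8), (2/131) = -1.
Reciprocity: 19 ≡ 3 and 131 ≡ 3 (mod 4), so (19/131) = −(131/19).
Reduce top mod 19: now compute (17/19).
Reciprocity: 17 ≡ 1 and 19 ≡ 3 (mod 4), so (17/19) = +(19/17).
Reduce top mod 17: now compute (2/17).
Pull out 2: since 17 ≡ 1 (mod 8), (2/17) = +1.
Reached (1/17) = 1. Collecting the sign flips along the way, the symbol is +1.

1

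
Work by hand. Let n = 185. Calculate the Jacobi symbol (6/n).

Pull out 2: since 185 ≡ 1 (mod 8), (2/185) = +1.
Reciprocity: 3 ≡ 3 and 185 ≡ 1 (mod 4), so (3/185) = +(185/3).
Reduce top mod 3: now compute (2/3).
Pull out 2: since 3 ≡ 3 (mod 8), (2/3) = -1.
Reached (1/3) = 1. Collecting the sign flips along the way, the symbol is -1.

-1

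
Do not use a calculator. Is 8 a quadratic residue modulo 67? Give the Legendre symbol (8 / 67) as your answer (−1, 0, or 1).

Euler's criterion: (8/67) ≡ 8^33 (mod 67).
8^2 ≡ 64 (mod 67)
8^4 ≡ 9 (mod 67)
8^8 ≡ 14 (mod 67)
8^16 ≡ 62 (mod 67)
8^32 ≡ 25 (mod 67)
8^33 = 8^(32+1) ≡ 66 (mod 67).
Result is 66 ≡ −1, so (8/67) = −1.

-1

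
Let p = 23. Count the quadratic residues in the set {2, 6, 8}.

(2/23) = +1 → QR.
(6/23) = +1 → QR.
(8/23) = +1 → QR.
Total quadratic residues among the 3: 3.

3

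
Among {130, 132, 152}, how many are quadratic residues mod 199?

2

(130/199) = +1 → QR.
(132/199) = +1 → QR.
(152/199) = -1 → non-residue.
Total quadratic residues among the 3: 2.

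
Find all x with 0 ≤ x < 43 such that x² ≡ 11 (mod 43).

Since 43 ≡ 3 (mod 4), a square root of 11 is 11^((43+1)/4) = 11^11 mod 43.
Repeated squaring: 11^2≡35, 11^4≡21, 11^8≡11 (mod 43).
11^11 = 11^(8+2+1) ≡ 21 (mod 43).
Check: 21² = 441 ≡ 11 (mod 43). The two roots are 21 and 22.

21, 22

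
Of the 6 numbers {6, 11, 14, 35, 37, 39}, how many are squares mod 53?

3

(6/53) = +1 → QR.
(11/53) = +1 → QR.
(14/53) = -1 → non-residue.
(35/53) = -1 → non-residue.
(37/53) = +1 → QR.
(39/53) = -1 → non-residue.
Total quadratic residues among the 6: 3.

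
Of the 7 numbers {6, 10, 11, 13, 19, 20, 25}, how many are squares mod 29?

4

(6/29) = +1 → QR.
(10/29) = -1 → non-residue.
(11/29) = -1 → non-residue.
(13/29) = +1 → QR.
(19/29) = -1 → non-residue.
(20/29) = +1 → QR.
(25/29) = +1 → QR.
Total quadratic residues among the 7: 4.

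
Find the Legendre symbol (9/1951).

1

Reciprocity: 9 ≡ 1 and 1951 ≡ 3 (mod 4), so (9/1951) = +(1951/9).
Reduce top mod 9: now compute (7/9).
Reciprocity: 7 ≡ 3 and 9 ≡ 1 (mod 4), so (7/9) = +(9/7).
Reduce top mod 7: now compute (2/7).
Pull out 2: since 7 ≡ 7 (mod 8), (2/7) = +1.
Reached (1/7) = 1. Collecting the sign flips along the way, the symbol is +1.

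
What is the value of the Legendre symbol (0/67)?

0

Top reduces to 0: gcd > 1, so the symbol is 0.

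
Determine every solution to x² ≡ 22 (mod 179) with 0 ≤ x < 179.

Since 179 ≡ 3 (mod 4), a square root of 22 is 22^((179+1)/4) = 22^45 mod 179.
Repeated squaring: 22^2≡126, 22^4≡124, 22^8≡161, 22^16≡145, 22^32≡82 (mod 179).
22^45 = 22^(32+8+4+1) ≡ 77 (mod 179).
Check: 77² = 5929 ≡ 22 (mod 179). The two roots are 77 and 102.

77, 102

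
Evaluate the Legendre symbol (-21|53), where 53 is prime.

-1

Euler's criterion: (-21/53) ≡ 32^26 (mod 53).
32^2 ≡ 17 (mod 53)
32^4 ≡ 24 (mod 53)
32^8 ≡ 46 (mod 53)
32^16 ≡ 49 (mod 53)
32^26 = 32^(16+8+2) ≡ 52 (mod 53).
Result is 52 ≡ −1, so (-21/53) = −1.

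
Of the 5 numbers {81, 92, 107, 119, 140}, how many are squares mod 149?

4

(81/149) = +1 → QR.
(92/149) = -1 → non-residue.
(107/149) = +1 → QR.
(119/149) = +1 → QR.
(140/149) = +1 → QR.
Total quadratic residues among the 5: 4.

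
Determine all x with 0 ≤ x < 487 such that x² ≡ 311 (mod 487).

Since 487 ≡ 3 (mod 4), a square root of 311 is 311^((487+1)/4) = 311^122 mod 487.
Repeated squaring: 311^2≡295, 311^4≡339, 311^8≡476, 311^16≡121, 311^32≡31, 311^64≡474 (mod 487).
311^122 = 311^(64+32+16+8+2) ≡ 382 (mod 487).
Check: 382² = 145924 ≡ 311 (mod 487). The two roots are 105 and 382.

105, 382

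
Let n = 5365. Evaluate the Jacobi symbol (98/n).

-1

Pull out 2: since 5365 ≡ 5 (mod 8), (2/5365) = -1.
Reciprocity: 49 ≡ 1 and 5365 ≡ 1 (mod 4), so (49/5365) = +(5365/49).
Reduce top mod 49: now compute (24/49).
Pull out 2^3: since 49 ≡ 1 (mod 8), (2/49) = +1, so (2/49)^3 = +1.
Reciprocity: 3 ≡ 3 and 49 ≡ 1 (mod 4), so (3/49) = +(49/3).
Reduce top mod 3: now compute (1/3).
Reached (1/3) = 1. Collecting the sign flips along the way, the symbol is -1.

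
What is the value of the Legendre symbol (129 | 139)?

Reciprocity: 129 ≡ 1 and 139 ≡ 3 (mod 4), so (129/139) = +(139/129).
Reduce top mod 129: now compute (10/129).
Pull out 2: since 129 ≡ 1 (mod 8), (2/129) = +1.
Reciprocity: 5 ≡ 1 and 129 ≡ 1 (mod 4), so (5/129) = +(129/5).
Reduce top mod 5: now compute (4/5).
Pull out 2^2: since 5 ≡ 5 (mod 8), (2/5) = -1, so (2/5)^2 = +1.
Reached (1/5) = 1. Collecting the sign flips along the way, the symbol is +1.

1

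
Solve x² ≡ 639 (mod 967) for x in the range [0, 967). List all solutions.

232, 735

Since 967 ≡ 3 (mod 4), a square root of 639 is 639^((967+1)/4) = 639^242 mod 967.
Repeated squaring: 639^2≡247, 639^4≡88, 639^8≡8, 639^16≡64, 639^32≡228, 639^64≡733, 639^128≡604 (mod 967).
639^242 = 639^(128+64+32+16+2) ≡ 735 (mod 967).
Check: 735² = 540225 ≡ 639 (mod 967). The two roots are 232 and 735.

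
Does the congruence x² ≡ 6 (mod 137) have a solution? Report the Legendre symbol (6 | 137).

-1

Pull out 2: since 137 ≡ 1 (mod 8), (2/137) = +1.
Reciprocity: 3 ≡ 3 and 137 ≡ 1 (mod 4), so (3/137) = +(137/3).
Reduce top mod 3: now compute (2/3).
Pull out 2: since 3 ≡ 3 (mod 8), (2/3) = -1.
Reached (1/3) = 1. Collecting the sign flips along the way, the symbol is -1.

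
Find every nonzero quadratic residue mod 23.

Square k = 1,…,11 (k and 23−k give the same square):
1²=1, 2²=4, 3²=9, 4²=16, 5²≡2, 6²≡13, 7²≡3, 8²≡18, 9²≡12, 10²≡8, 11²≡6 (mod 23).
So the quadratic residues mod 23 are {1, 2, 3, 4, 6, 8, 9, 12, 13, 16, 18}.

1,2,3,4,6,8,9,12,13,16,18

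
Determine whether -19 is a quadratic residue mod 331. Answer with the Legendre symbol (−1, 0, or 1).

First reduce: -19 ≡ 312 (mod 331).
Pull out 2^3: since 331 ≡ 3 (mod 8), (2/331) = -1, so (2/331)^3 = -1.
Reciprocity: 39 ≡ 3 and 331 ≡ 3 (mod 4), so (39/331) = −(331/39).
Reduce top mod 39: now compute (19/39).
Reciprocity: 19 ≡ 3 and 39 ≡ 3 (mod 4), so (19/39) = −(39/19).
Reduce top mod 19: now compute (1/19).
Reached (1/19) = 1. Collecting the sign flips along the way, the symbol is -1.

-1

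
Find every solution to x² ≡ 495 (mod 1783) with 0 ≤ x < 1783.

664, 1119

Since 1783 ≡ 3 (mod 4), a square root of 495 is 495^((1783+1)/4) = 495^446 mod 1783.
Repeated squaring: 495^2≡754, 495^4≡1522, 495^8≡367, 495^16≡964, 495^32≡353, 495^64≡1582, 495^128≡1175, 495^256≡583 (mod 1783).
495^446 = 495^(256+128+32+16+8+4+2) ≡ 1119 (mod 1783).
Check: 1119² = 1252161 ≡ 495 (mod 1783). The two roots are 664 and 1119.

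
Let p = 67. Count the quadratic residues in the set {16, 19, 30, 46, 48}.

(16/67) = +1 → QR.
(19/67) = +1 → QR.
(30/67) = -1 → non-residue.
(46/67) = -1 → non-residue.
(48/67) = -1 → non-residue.
Total quadratic residues among the 5: 2.

2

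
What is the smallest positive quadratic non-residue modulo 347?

(2/347) = −1, so 2 is the smallest positive non-residue mod 347.

2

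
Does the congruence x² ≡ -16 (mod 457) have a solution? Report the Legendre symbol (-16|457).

1

Euler's criterion: (-16/457) ≡ 441^228 (mod 457).
441^2 ≡ 256 (mod 457)
441^4 ≡ 185 (mod 457)
441^8 ≡ 407 (mod 457)
441^16 ≡ 215 (mod 457)
441^32 ≡ 68 (mod 457)
441^64 ≡ 54 (mod 457)
441^128 ≡ 174 (mod 457)
441^228 = 441^(128+64+32+4) ≡ 1 (mod 457).
Result is 1, so (-16/457) = 1.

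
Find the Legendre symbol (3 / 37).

Reciprocity: 3 ≡ 3 and 37 ≡ 1 (mod 4), so (3/37) = +(37/3).
Reduce top mod 3: now compute (1/3).
Reached (1/3) = 1. Collecting the sign flips along the way, the symbol is +1.

1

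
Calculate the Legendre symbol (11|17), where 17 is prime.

Reciprocity: 11 ≡ 3 and 17 ≡ 1 (mod 4), so (11/17) = +(17/11).
Reduce top mod 11: now compute (6/11).
Pull out 2: since 11 ≡ 3 (mod 8), (2/11) = -1.
Reciprocity: 3 ≡ 3 and 11 ≡ 3 (mod 4), so (3/11) = −(11/3).
Reduce top mod 3: now compute (2/3).
Pull out 2: since 3 ≡ 3 (mod 8), (2/3) = -1.
Reached (1/3) = 1. Collecting the sign flips along the way, the symbol is -1.

-1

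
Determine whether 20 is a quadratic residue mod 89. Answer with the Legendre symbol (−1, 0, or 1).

Euler's criterion: (20/89) ≡ 20^44 (mod 89).
20^2 ≡ 44 (mod 89)
20^4 ≡ 67 (mod 89)
20^8 ≡ 39 (mod 89)
20^16 ≡ 8 (mod 89)
20^32 ≡ 64 (mod 89)
20^44 = 20^(32+8+4) ≡ 1 (mod 89).
Result is 1, so (20/89) = 1.

1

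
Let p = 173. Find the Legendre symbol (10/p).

Pull out 2: since 173 ≡ 5 (mod 8), (2/173) = -1.
Reciprocity: 5 ≡ 1 and 173 ≡ 1 (mod 4), so (5/173) = +(173/5).
Reduce top mod 5: now compute (3/5).
Reciprocity: 3 ≡ 3 and 5 ≡ 1 (mod 4), so (3/5) = +(5/3).
Reduce top mod 3: now compute (2/3).
Pull out 2: since 3 ≡ 3 (mod 8), (2/3) = -1.
Reached (1/3) = 1. Collecting the sign flips along the way, the symbol is +1.

1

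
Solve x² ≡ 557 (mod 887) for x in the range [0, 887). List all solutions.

38, 849

Since 887 ≡ 3 (mod 4), a square root of 557 is 557^((887+1)/4) = 557^222 mod 887.
Repeated squaring: 557^2≡686, 557^4≡486, 557^8≡254, 557^16≡652, 557^32≡231, 557^64≡141, 557^128≡367 (mod 887).
557^222 = 557^(128+64+16+8+4+2) ≡ 38 (mod 887).
Check: 38² = 1444 ≡ 557 (mod 887). The two roots are 38 and 849.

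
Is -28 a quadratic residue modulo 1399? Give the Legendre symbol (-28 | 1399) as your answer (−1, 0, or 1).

First reduce: -28 ≡ 1371 (mod 1399).
Reciprocity: 1371 ≡ 3 and 1399 ≡ 3 (mod 4), so (1371/1399) = −(1399/1371).
Reduce top mod 1371: now compute (28/1371).
Pull out 2^2: since 1371 ≡ 3 (mod 8), (2/1371) = -1, so (2/1371)^2 = +1.
Reciprocity: 7 ≡ 3 and 1371 ≡ 3 (mod 4), so (7/1371) = −(1371/7).
Reduce top mod 7: now compute (6/7).
Pull out 2: since 7 ≡ 7 (mod 8), (2/7) = +1.
Reciprocity: 3 ≡ 3 and 7 ≡ 3 (mod 4), so (3/7) = −(7/3).
Reduce top mod 3: now compute (1/3).
Reached (1/3) = 1. Collecting the sign flips along the way, the symbol is -1.

-1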